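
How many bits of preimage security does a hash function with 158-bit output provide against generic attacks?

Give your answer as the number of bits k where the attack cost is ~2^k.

Step 1: The hash has a 158-bit output.
Step 2: Preimage resistance means: given a digest h(x), it should be infeasible to find any input that hashes to it.
With a 158-bit output there are 2^158 possible digests, so a generic brute-force preimage search costs about 2^158 evaluations.
Step 3: Security level = 158 bits.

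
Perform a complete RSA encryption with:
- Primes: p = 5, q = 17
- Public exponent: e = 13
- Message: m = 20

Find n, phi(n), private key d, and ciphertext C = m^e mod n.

Step 1: n = 5 * 17 = 85.
Step 2: phi(n) = (5-1)(17-1) = 4 * 16 = 64.
Step 3: Find d = 13^(-1) mod 64 = 5.
  Verify: 13 * 5 = 65 = 1 (mod 64).
Step 4: C = 20^13 mod 85 = 80.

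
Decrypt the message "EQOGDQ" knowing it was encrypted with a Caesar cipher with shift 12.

Step 1: Reverse the shift by subtracting 12 from each letter position.
  E (position 4) -> position (4-12) mod 26 = 18 -> S
  Q (position 16) -> position (16-12) mod 26 = 4 -> E
  O (position 14) -> position (14-12) mod 26 = 2 -> C
  G (position 6) -> position (6-12) mod 26 = 20 -> U
  D (position 3) -> position (3-12) mod 26 = 17 -> R
  Q (position 16) -> position (16-12) mod 26 = 4 -> E
Decrypted message: SECURE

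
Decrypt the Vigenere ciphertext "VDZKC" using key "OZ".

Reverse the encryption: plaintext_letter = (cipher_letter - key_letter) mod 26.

Step 1: Extend key: OZOZO
Step 2: Decrypt each letter (c - k) mod 26:
  V(21) - O(14) = (21-14) mod 26 = 7 = H
  D(3) - Z(25) = (3-25) mod 26 = 4 = E
  Z(25) - O(14) = (25-14) mod 26 = 11 = L
  K(10) - Z(25) = (10-25) mod 26 = 11 = L
  C(2) - O(14) = (2-14) mod 26 = 14 = O
Plaintext: HELLO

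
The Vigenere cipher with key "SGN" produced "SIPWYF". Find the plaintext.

Step 1: Extend key: SGNSGN
Step 2: Decrypt each letter (c - k) mod 26:
  S(18) - S(18) = (18-18) mod 26 = 0 = A
  I(8) - G(6) = (8-6) mod 26 = 2 = C
  P(15) - N(13) = (15-13) mod 26 = 2 = C
  W(22) - S(18) = (22-18) mod 26 = 4 = E
  Y(24) - G(6) = (24-6) mod 26 = 18 = S
  F(5) - N(13) = (5-13) mod 26 = 18 = S
Plaintext: ACCESS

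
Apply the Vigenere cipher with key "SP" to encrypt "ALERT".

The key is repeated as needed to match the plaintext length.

Step 1: Repeat key to match plaintext length:
  Plaintext: ALERT
  Key:       SPSPS
Step 2: Encrypt each letter:
  A(0) + S(18) = (0+18) mod 26 = 18 = S
  L(11) + P(15) = (11+15) mod 26 = 0 = A
  E(4) + S(18) = (4+18) mod 26 = 22 = W
  R(17) + P(15) = (17+15) mod 26 = 6 = G
  T(19) + S(18) = (19+18) mod 26 = 11 = L
Ciphertext: SAWGL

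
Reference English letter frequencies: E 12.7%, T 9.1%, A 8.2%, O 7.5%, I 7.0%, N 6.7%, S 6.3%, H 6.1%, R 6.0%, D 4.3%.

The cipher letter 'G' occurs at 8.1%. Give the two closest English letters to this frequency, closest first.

Step 1: Observed frequency of 'G' is 8.1%.
Step 2: Compute distances to each reference frequency and sort:
  A (8.2%): difference = 0.1% <-- BEST
  O (7.5%): difference = 0.6% <-- RUNNER-UP
  T (9.1%): difference = 1.0%
  I (7.0%): difference = 1.1%
  N (6.7%): difference = 1.4%
Step 3: Most likely is 'A' (8.2%, diff 0.1%); second most likely is 'O' (7.5%, diff 0.6%).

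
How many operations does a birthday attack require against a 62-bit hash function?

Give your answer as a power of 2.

Step 1: The birthday paradox gives collision probability ~50% after sqrt(2^n) = 2^(n/2) hashes.
Step 2: For 62-bit output: 2^(62/2) = 2^31.
Step 3: Approximately 2^31 hash computations needed.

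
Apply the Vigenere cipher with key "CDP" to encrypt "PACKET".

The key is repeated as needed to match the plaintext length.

Step 1: Repeat key to match plaintext length:
  Plaintext: PACKET
  Key:       CDPCDP
Step 2: Encrypt each letter:
  P(15) + C(2) = (15+2) mod 26 = 17 = R
  A(0) + D(3) = (0+3) mod 26 = 3 = D
  C(2) + P(15) = (2+15) mod 26 = 17 = R
  K(10) + C(2) = (10+2) mod 26 = 12 = M
  E(4) + D(3) = (4+3) mod 26 = 7 = H
  T(19) + P(15) = (19+15) mod 26 = 8 = I
Ciphertext: RDRMHI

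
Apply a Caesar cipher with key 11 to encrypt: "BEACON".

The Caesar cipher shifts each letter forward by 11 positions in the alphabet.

Step 1: For each letter, shift forward by 11 positions (mod 26).
  B (position 1) -> position (1+11) mod 26 = 12 -> M
  E (position 4) -> position (4+11) mod 26 = 15 -> P
  A (position 0) -> position (0+11) mod 26 = 11 -> L
  C (position 2) -> position (2+11) mod 26 = 13 -> N
  O (position 14) -> position (14+11) mod 26 = 25 -> Z
  N (position 13) -> position (13+11) mod 26 = 24 -> Y
Result: MPLNZY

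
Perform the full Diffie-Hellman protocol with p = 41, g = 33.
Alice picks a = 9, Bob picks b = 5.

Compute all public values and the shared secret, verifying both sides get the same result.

Step 1: A = g^a mod p = 33^9 mod 41 = 36.
Step 2: B = g^b mod p = 33^5 mod 41 = 32.
Step 3: Alice computes s = B^a mod p = 32^9 mod 41 = 32.
Step 4: Bob computes s = A^b mod p = 36^5 mod 41 = 32.
Both sides agree: shared secret = 32.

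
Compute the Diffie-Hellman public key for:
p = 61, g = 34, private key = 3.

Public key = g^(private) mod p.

Step 1: A = g^a mod p = 34^3 mod 61.
  34^1 mod 61 = 34
  34^2 mod 61 = (34 * 34) mod 61 = 58
  34^3 mod 61 = (58 * 34) mod 61 = 20
Result: A = 20.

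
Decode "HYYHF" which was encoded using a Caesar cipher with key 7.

Step 1: Reverse the shift by subtracting 7 from each letter position.
  H (position 7) -> position (7-7) mod 26 = 0 -> A
  Y (position 24) -> position (24-7) mod 26 = 17 -> R
  Y (position 24) -> position (24-7) mod 26 = 17 -> R
  H (position 7) -> position (7-7) mod 26 = 0 -> A
  F (position 5) -> position (5-7) mod 26 = 24 -> Y
Decrypted message: ARRAY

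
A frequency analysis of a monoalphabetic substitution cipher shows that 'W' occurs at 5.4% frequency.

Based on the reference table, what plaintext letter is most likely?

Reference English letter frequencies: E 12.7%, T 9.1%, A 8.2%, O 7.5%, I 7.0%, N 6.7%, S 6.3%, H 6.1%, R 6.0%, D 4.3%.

Step 1: The observed frequency is 5.4%.
Step 2: Compare with English frequencies:
  E: 12.7% (difference: 7.3%)
  T: 9.1% (difference: 3.7%)
  A: 8.2% (difference: 2.8%)
  O: 7.5% (difference: 2.1%)
  I: 7.0% (difference: 1.6%)
  N: 6.7% (difference: 1.3%)
  S: 6.3% (difference: 0.9%)
  H: 6.1% (difference: 0.7%)
  R: 6.0% (difference: 0.6%) <-- closest
  D: 4.3% (difference: 1.1%)
Step 3: 'W' most likely represents 'R' (frequency 6.0%).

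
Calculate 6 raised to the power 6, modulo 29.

Step 1: Compute 6^6 mod 29 step by step, reducing modulo 29 at each step.
  6^1 mod 29 = 6
  6^2 mod 29 = (6 * 6) mod 29 = 7
  6^3 mod 29 = (7 * 6) mod 29 = 13
  6^4 mod 29 = (13 * 6) mod 29 = 20
  6^5 mod 29 = (20 * 6) mod 29 = 4
  6^6 mod 29 = (4 * 6) mod 29 = 24
Step 2: Result = 24.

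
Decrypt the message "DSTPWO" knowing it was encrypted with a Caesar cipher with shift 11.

Step 1: Reverse the shift by subtracting 11 from each letter position.
  D (position 3) -> position (3-11) mod 26 = 18 -> S
  S (position 18) -> position (18-11) mod 26 = 7 -> H
  T (position 19) -> position (19-11) mod 26 = 8 -> I
  P (position 15) -> position (15-11) mod 26 = 4 -> E
  W (position 22) -> position (22-11) mod 26 = 11 -> L
  O (position 14) -> position (14-11) mod 26 = 3 -> D
Decrypted message: SHIELD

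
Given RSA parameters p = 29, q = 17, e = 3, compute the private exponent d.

Step 1: n = 29 * 17 = 493.
Step 2: phi(n) = 28 * 16 = 448.
Step 3: Find d such that 3 * d = 1 (mod 448).
Step 4: d = 3^(-1) mod 448 = 299.
Verification: 3 * 299 = 897 = 2 * 448 + 1.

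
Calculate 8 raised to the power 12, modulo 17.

Step 1: Compute 8^12 mod 17 step by step, reducing modulo 17 at each step.
  8^1 mod 17 = 8
  8^2 mod 17 = (8 * 8) mod 17 = 13
  8^3 mod 17 = (13 * 8) mod 17 = 2
  8^4 mod 17 = (2 * 8) mod 17 = 16
  8^5 mod 17 = (16 * 8) mod 17 = 9
  8^6 mod 17 = (9 * 8) mod 17 = 4
  8^7 mod 17 = (4 * 8) mod 17 = 15
  8^8 mod 17 = (15 * 8) mod 17 = 1
  8^9 mod 17 = (1 * 8) mod 17 = 8
  8^10 mod 17 = (8 * 8) mod 17 = 13
  8^11 mod 17 = (13 * 8) mod 17 = 2
  8^12 mod 17 = (2 * 8) mod 17 = 16
Step 2: Result = 16.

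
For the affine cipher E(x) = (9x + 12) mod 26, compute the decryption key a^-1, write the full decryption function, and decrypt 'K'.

Step 1: Find a^-1, the modular inverse of 9 mod 26.
Step 2: We need 9 * a^-1 = 1 (mod 26).
Step 3: 9 * 3 = 27 = 1 * 26 + 1, so a^-1 = 3.
Step 4: D(y) = 3(y - 12) mod 26.
Step 5: Apply to 'K' (y = 10): D(10) = 3 * (10 - 12) mod 26 = 3 * -2 mod 26 = 20 -> 'U'.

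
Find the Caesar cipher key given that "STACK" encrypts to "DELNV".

Step 1: Compare first letters: S (position 18) -> D (position 3).
Step 2: Shift = (3 - 18) mod 26 = 11.
The shift value is 11.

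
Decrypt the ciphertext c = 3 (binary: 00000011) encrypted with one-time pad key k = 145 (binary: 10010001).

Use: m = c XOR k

Step 1: XOR ciphertext with key:
  Ciphertext: 00000011
  Key:        10010001
  XOR:        10010010
Step 2: Plaintext = 10010010 = 146 in decimal.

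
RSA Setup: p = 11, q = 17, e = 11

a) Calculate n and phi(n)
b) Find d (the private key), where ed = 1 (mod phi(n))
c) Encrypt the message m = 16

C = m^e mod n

Step 1: n = 11 * 17 = 187.
Step 2: phi(n) = (11-1)(17-1) = 10 * 16 = 160.
Step 3: Find d = 11^(-1) mod 160 = 131.
  Verify: 11 * 131 = 1441 = 1 (mod 160).
Step 4: C = 16^11 mod 187 = 16.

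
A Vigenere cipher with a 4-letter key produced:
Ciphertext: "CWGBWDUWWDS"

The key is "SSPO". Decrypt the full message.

Step 1: Key 'SSPO' has length 4. Extended key: SSPOSSPOSSP
Step 2: Decrypt each position:
  C(2) - S(18) = 10 = K
  W(22) - S(18) = 4 = E
  G(6) - P(15) = 17 = R
  B(1) - O(14) = 13 = N
  W(22) - S(18) = 4 = E
  D(3) - S(18) = 11 = L
  U(20) - P(15) = 5 = F
  W(22) - O(14) = 8 = I
  W(22) - S(18) = 4 = E
  D(3) - S(18) = 11 = L
  S(18) - P(15) = 3 = D
Plaintext: KERNELFIELD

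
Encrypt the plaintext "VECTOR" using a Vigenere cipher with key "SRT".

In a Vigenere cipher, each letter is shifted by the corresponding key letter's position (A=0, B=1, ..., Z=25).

Step 1: Repeat key to match plaintext length:
  Plaintext: VECTOR
  Key:       SRTSRT
Step 2: Encrypt each letter:
  V(21) + S(18) = (21+18) mod 26 = 13 = N
  E(4) + R(17) = (4+17) mod 26 = 21 = V
  C(2) + T(19) = (2+19) mod 26 = 21 = V
  T(19) + S(18) = (19+18) mod 26 = 11 = L
  O(14) + R(17) = (14+17) mod 26 = 5 = F
  R(17) + T(19) = (17+19) mod 26 = 10 = K
Ciphertext: NVVLFK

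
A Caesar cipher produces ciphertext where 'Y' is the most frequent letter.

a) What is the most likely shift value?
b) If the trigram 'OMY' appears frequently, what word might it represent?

Step 1: In English, 'E' is the most frequent letter (12.7%).
Step 2: The most frequent ciphertext letter is 'Y' (position 24).
Step 3: Shift = (24 - 4) mod 26 = 20.
Step 4: Decrypt 'OMY' by shifting back 20:
  O -> U
  M -> S
  Y -> E
Step 5: 'OMY' decrypts to 'USE'.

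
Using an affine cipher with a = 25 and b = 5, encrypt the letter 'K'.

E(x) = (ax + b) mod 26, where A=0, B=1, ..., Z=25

Step 1: Convert 'K' to number: x = 10.
Step 2: E(10) = (25 * 10 + 5) mod 26 = 255 mod 26 = 21.
Step 3: Convert 21 back to letter: V.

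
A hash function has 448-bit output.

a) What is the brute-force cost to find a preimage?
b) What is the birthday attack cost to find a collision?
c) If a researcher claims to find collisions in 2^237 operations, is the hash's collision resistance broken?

Step 1: Preimage resistance requires brute-force of 2^448 operations.
Step 2: Collision resistance (birthday bound) = 2^(448/2) = 2^224.
Step 3: The claimed attack costs 2^237 operations.
Step 4: Since 2^237 >= 2^224, the claimed attack is no faster than the generic birthday attack, so this does not break collision resistance.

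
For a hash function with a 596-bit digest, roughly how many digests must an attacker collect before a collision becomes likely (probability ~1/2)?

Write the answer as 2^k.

Step 1: The birthday paradox gives collision probability ~50% after sqrt(2^n) = 2^(n/2) hashes.
Step 2: For 596-bit output: 2^(596/2) = 2^298.
Step 3: Approximately 2^298 hash computations needed.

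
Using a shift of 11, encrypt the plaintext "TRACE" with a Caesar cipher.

Step 1: For each letter, shift forward by 11 positions (mod 26).
  T (position 19) -> position (19+11) mod 26 = 4 -> E
  R (position 17) -> position (17+11) mod 26 = 2 -> C
  A (position 0) -> position (0+11) mod 26 = 11 -> L
  C (position 2) -> position (2+11) mod 26 = 13 -> N
  E (position 4) -> position (4+11) mod 26 = 15 -> P
Result: ECLNP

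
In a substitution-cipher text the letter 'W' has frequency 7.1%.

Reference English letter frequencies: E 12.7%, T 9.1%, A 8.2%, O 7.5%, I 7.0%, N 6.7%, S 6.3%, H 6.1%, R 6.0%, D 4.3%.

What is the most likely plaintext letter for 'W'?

Step 1: The observed frequency is 7.1%.
Step 2: Compare with English frequencies:
  E: 12.7% (difference: 5.6%)
  T: 9.1% (difference: 2.0%)
  A: 8.2% (difference: 1.1%)
  O: 7.5% (difference: 0.4%)
  I: 7.0% (difference: 0.1%) <-- closest
  N: 6.7% (difference: 0.4%)
  S: 6.3% (difference: 0.8%)
  H: 6.1% (difference: 1.0%)
  R: 6.0% (difference: 1.1%)
  D: 4.3% (difference: 2.8%)
Step 3: 'W' most likely represents 'I' (frequency 7.0%).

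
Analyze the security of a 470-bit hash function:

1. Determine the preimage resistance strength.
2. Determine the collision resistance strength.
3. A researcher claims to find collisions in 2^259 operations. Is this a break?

Step 1: Preimage resistance requires brute-force of 2^470 operations.
Step 2: Collision resistance (birthday bound) = 2^(470/2) = 2^235.
Step 3: The claimed attack costs 2^259 operations.
Step 4: Since 2^259 >= 2^235, the claimed attack is no faster than the generic birthday attack, so this does not break collision resistance.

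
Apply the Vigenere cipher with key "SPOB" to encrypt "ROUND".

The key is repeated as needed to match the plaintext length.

Step 1: Repeat key to match plaintext length:
  Plaintext: ROUND
  Key:       SPOBS
Step 2: Encrypt each letter:
  R(17) + S(18) = (17+18) mod 26 = 9 = J
  O(14) + P(15) = (14+15) mod 26 = 3 = D
  U(20) + O(14) = (20+14) mod 26 = 8 = I
  N(13) + B(1) = (13+1) mod 26 = 14 = O
  D(3) + S(18) = (3+18) mod 26 = 21 = V
Ciphertext: JDIOV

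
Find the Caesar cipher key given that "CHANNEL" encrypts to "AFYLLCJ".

Step 1: Compare first letters: C (position 2) -> A (position 0).
Step 2: Shift = (0 - 2) mod 26 = 24.
The shift value is 24.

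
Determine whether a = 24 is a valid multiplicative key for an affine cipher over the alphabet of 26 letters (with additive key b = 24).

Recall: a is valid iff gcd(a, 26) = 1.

Step 1: Compute gcd(24, 26).
Step 2: gcd(24, 26) = 2.
Since gcd = 2 != 1, 24 shares a common factor with 26, so it cannot be used.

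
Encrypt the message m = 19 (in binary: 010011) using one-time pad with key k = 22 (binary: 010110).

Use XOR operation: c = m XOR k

Step 1: Write out the XOR operation bit by bit:
  Message: 010011
  Key:     010110
  XOR:     000101
Step 2: Convert to decimal: 000101 = 5.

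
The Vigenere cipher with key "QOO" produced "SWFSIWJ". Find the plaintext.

Step 1: Extend key: QOOQOOQ
Step 2: Decrypt each letter (c - k) mod 26:
  S(18) - Q(16) = (18-16) mod 26 = 2 = C
  W(22) - O(14) = (22-14) mod 26 = 8 = I
  F(5) - O(14) = (5-14) mod 26 = 17 = R
  S(18) - Q(16) = (18-16) mod 26 = 2 = C
  I(8) - O(14) = (8-14) mod 26 = 20 = U
  W(22) - O(14) = (22-14) mod 26 = 8 = I
  J(9) - Q(16) = (9-16) mod 26 = 19 = T
Plaintext: CIRCUIT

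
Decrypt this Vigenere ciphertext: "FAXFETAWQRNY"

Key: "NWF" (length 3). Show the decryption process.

Step 1: Key 'NWF' has length 3. Extended key: NWFNWFNWFNWF
Step 2: Decrypt each position:
  F(5) - N(13) = 18 = S
  A(0) - W(22) = 4 = E
  X(23) - F(5) = 18 = S
  F(5) - N(13) = 18 = S
  E(4) - W(22) = 8 = I
  T(19) - F(5) = 14 = O
  A(0) - N(13) = 13 = N
  W(22) - W(22) = 0 = A
  Q(16) - F(5) = 11 = L
  R(17) - N(13) = 4 = E
  N(13) - W(22) = 17 = R
  Y(24) - F(5) = 19 = T
Plaintext: SESSIONALERT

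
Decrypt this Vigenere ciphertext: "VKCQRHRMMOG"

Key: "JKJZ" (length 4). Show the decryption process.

Step 1: Key 'JKJZ' has length 4. Extended key: JKJZJKJZJKJ
Step 2: Decrypt each position:
  V(21) - J(9) = 12 = M
  K(10) - K(10) = 0 = A
  C(2) - J(9) = 19 = T
  Q(16) - Z(25) = 17 = R
  R(17) - J(9) = 8 = I
  H(7) - K(10) = 23 = X
  R(17) - J(9) = 8 = I
  M(12) - Z(25) = 13 = N
  M(12) - J(9) = 3 = D
  O(14) - K(10) = 4 = E
  G(6) - J(9) = 23 = X
Plaintext: MATRIXINDEX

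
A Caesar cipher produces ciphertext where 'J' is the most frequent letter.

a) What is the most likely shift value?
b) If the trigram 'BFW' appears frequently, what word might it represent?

Step 1: In English, 'E' is the most frequent letter (12.7%).
Step 2: The most frequent ciphertext letter is 'J' (position 9).
Step 3: Shift = (9 - 4) mod 26 = 5.
Step 4: Decrypt 'BFW' by shifting back 5:
  B -> W
  F -> A
  W -> R
Step 5: 'BFW' decrypts to 'WAR'.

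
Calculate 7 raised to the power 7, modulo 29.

Step 1: Compute 7^7 mod 29 step by step, reducing modulo 29 at each step.
  7^1 mod 29 = 7
  7^2 mod 29 = (7 * 7) mod 29 = 20
  7^3 mod 29 = (20 * 7) mod 29 = 24
  7^4 mod 29 = (24 * 7) mod 29 = 23
  7^5 mod 29 = (23 * 7) mod 29 = 16
  7^6 mod 29 = (16 * 7) mod 29 = 25
  7^7 mod 29 = (25 * 7) mod 29 = 1
Step 2: Result = 1.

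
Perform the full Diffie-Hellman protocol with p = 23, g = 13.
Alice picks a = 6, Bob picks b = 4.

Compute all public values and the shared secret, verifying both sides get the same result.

Step 1: A = g^a mod p = 13^6 mod 23 = 6.
Step 2: B = g^b mod p = 13^4 mod 23 = 18.
Step 3: Alice computes s = B^a mod p = 18^6 mod 23 = 8.
Step 4: Bob computes s = A^b mod p = 6^4 mod 23 = 8.
Both sides agree: shared secret = 8.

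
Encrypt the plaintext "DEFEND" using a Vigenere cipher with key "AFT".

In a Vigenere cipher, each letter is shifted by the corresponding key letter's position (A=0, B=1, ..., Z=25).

Step 1: Repeat key to match plaintext length:
  Plaintext: DEFEND
  Key:       AFTAFT
Step 2: Encrypt each letter:
  D(3) + A(0) = (3+0) mod 26 = 3 = D
  E(4) + F(5) = (4+5) mod 26 = 9 = J
  F(5) + T(19) = (5+19) mod 26 = 24 = Y
  E(4) + A(0) = (4+0) mod 26 = 4 = E
  N(13) + F(5) = (13+5) mod 26 = 18 = S
  D(3) + T(19) = (3+19) mod 26 = 22 = W
Ciphertext: DJYESW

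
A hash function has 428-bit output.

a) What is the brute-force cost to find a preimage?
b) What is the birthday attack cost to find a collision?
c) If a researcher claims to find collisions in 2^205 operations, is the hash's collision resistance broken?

Step 1: Preimage resistance requires brute-force of 2^428 operations.
Step 2: Collision resistance (birthday bound) = 2^(428/2) = 2^214.
Step 3: The claimed attack costs 2^205 operations.
Step 4: Since 2^205 < 2^214, the claimed attack beats the generic birthday bound, so collision resistance is broken.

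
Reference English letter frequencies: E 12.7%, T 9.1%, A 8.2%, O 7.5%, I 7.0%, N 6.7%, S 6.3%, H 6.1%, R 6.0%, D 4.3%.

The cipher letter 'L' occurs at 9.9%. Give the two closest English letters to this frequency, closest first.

Step 1: Observed frequency of 'L' is 9.9%.
Step 2: Compute distances to each reference frequency and sort:
  T (9.1%): difference = 0.8% <-- BEST
  A (8.2%): difference = 1.7% <-- RUNNER-UP
  O (7.5%): difference = 2.4%
  E (12.7%): difference = 2.8%
  I (7.0%): difference = 2.9%
Step 3: Most likely is 'T' (9.1%, diff 0.8%); second most likely is 'A' (8.2%, diff 1.7%).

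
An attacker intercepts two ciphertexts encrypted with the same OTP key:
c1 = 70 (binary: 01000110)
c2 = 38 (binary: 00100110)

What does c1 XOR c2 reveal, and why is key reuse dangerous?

Step 1: c1 XOR c2 = (m1 XOR k) XOR (m2 XOR k).
Step 2: By XOR associativity/commutativity: = m1 XOR m2 XOR k XOR k = m1 XOR m2.
Step 3: 01000110 XOR 00100110 = 01100000 = 96.
Step 4: The key cancels out! An attacker learns m1 XOR m2 = 96, revealing the relationship between plaintexts.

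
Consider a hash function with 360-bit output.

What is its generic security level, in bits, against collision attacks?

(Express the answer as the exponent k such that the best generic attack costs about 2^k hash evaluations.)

Step 1: The hash has a 360-bit output.
Step 2: Collision resistance means it should be infeasible to find any x != y with h(x) = h(y).
By the birthday bound, a generic collision search succeeds after about sqrt(2^360) = 2^(360/2) = 2^180 evaluations.
Step 3: Security level = 180 bits.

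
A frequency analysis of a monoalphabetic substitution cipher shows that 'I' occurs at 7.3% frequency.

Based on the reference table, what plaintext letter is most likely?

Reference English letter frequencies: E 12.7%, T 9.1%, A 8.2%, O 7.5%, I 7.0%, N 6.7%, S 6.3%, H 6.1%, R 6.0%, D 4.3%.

Step 1: The observed frequency is 7.3%.
Step 2: Compare with English frequencies:
  E: 12.7% (difference: 5.4%)
  T: 9.1% (difference: 1.8%)
  A: 8.2% (difference: 0.9%)
  O: 7.5% (difference: 0.2%) <-- closest
  I: 7.0% (difference: 0.3%)
  N: 6.7% (difference: 0.6%)
  S: 6.3% (difference: 1.0%)
  H: 6.1% (difference: 1.2%)
  R: 6.0% (difference: 1.3%)
  D: 4.3% (difference: 3.0%)
Step 3: 'I' most likely represents 'O' (frequency 7.5%).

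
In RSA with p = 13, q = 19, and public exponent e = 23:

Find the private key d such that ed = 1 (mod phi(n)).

Step 1: n = 13 * 19 = 247.
Step 2: phi(n) = 12 * 18 = 216.
Step 3: Find d such that 23 * d = 1 (mod 216).
Step 4: d = 23^(-1) mod 216 = 47.
Verification: 23 * 47 = 1081 = 5 * 216 + 1.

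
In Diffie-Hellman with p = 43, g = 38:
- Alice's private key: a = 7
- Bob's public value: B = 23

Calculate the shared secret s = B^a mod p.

Step 1: s = B^a mod p = 23^7 mod 43.
  23^1 mod 43 = 23
  23^2 mod 43 = (23 * 23) mod 43 = 13
  23^3 mod 43 = (13 * 23) mod 43 = 41
  23^4 mod 43 = (41 * 23) mod 43 = 40
  23^5 mod 43 = (40 * 23) mod 43 = 17
  23^6 mod 43 = (17 * 23) mod 43 = 4
  23^7 mod 43 = (4 * 23) mod 43 = 6
Result: shared secret = 6.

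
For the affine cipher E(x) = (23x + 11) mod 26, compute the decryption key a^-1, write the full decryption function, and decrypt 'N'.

Step 1: Find a^-1, the modular inverse of 23 mod 26.
Step 2: We need 23 * a^-1 = 1 (mod 26).
Step 3: 23 * 17 = 391 = 15 * 26 + 1, so a^-1 = 17.
Step 4: D(y) = 17(y - 11) mod 26.
Step 5: Apply to 'N' (y = 13): D(13) = 17 * (13 - 11) mod 26 = 17 * 2 mod 26 = 8 -> 'I'.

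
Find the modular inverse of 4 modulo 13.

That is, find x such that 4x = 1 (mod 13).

Step 1: We need x such that 4 * x = 1 (mod 13).
Step 2: Using the extended Euclidean algorithm or trial:
  4 * 10 = 40 = 3 * 13 + 1.
Step 3: Since 40 mod 13 = 1, the inverse is x = 10.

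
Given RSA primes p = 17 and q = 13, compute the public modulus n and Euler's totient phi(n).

Step 1: n = p * q = 17 * 13 = 221.
Step 2: phi(n) = (p-1)(q-1) = 16 * 12 = 192.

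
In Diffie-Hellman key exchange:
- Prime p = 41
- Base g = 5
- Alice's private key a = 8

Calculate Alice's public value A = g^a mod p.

Step 1: A = g^a mod p = 5^8 mod 41.
  5^1 mod 41 = 5
  5^2 mod 41 = (5 * 5) mod 41 = 25
  5^3 mod 41 = (25 * 5) mod 41 = 2
  5^4 mod 41 = (2 * 5) mod 41 = 10
  5^5 mod 41 = (10 * 5) mod 41 = 9
  5^6 mod 41 = (9 * 5) mod 41 = 4
  5^7 mod 41 = (4 * 5) mod 41 = 20
  5^8 mod 41 = (20 * 5) mod 41 = 18
Result: A = 18.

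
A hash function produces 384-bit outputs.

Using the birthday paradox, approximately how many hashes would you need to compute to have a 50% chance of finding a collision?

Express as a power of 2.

Step 1: The birthday paradox gives collision probability ~50% after sqrt(2^n) = 2^(n/2) hashes.
Step 2: For 384-bit output: 2^(384/2) = 2^192.
Step 3: Approximately 2^192 hash computations needed.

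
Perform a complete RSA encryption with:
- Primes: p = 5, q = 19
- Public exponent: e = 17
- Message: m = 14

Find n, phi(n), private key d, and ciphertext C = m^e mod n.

Step 1: n = 5 * 19 = 95.
Step 2: phi(n) = (5-1)(19-1) = 4 * 18 = 72.
Step 3: Find d = 17^(-1) mod 72 = 17.
  Verify: 17 * 17 = 289 = 1 (mod 72).
Step 4: C = 14^17 mod 95 = 34.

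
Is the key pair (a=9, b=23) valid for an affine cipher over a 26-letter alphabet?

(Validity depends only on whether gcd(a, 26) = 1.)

Step 1: Compute gcd(9, 26).
Step 2: gcd(9, 26) = 1.
Since gcd = 1, 9 is coprime with 26, so it is a valid key.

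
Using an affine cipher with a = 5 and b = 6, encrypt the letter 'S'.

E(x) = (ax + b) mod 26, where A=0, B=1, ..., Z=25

Step 1: Convert 'S' to number: x = 18.
Step 2: E(18) = (5 * 18 + 6) mod 26 = 96 mod 26 = 18.
Step 3: Convert 18 back to letter: S.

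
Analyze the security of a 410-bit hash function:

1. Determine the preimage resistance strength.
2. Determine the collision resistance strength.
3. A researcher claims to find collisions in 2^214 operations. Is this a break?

Step 1: Preimage resistance requires brute-force of 2^410 operations.
Step 2: Collision resistance (birthday bound) = 2^(410/2) = 2^205.
Step 3: The claimed attack costs 2^214 operations.
Step 4: Since 2^214 >= 2^205, the claimed attack is no faster than the generic birthday attack, so this does not break collision resistance.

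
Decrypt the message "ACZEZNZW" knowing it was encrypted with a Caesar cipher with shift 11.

Step 1: Reverse the shift by subtracting 11 from each letter position.
  A (position 0) -> position (0-11) mod 26 = 15 -> P
  C (position 2) -> position (2-11) mod 26 = 17 -> R
  Z (position 25) -> position (25-11) mod 26 = 14 -> O
  E (position 4) -> position (4-11) mod 26 = 19 -> T
  Z (position 25) -> position (25-11) mod 26 = 14 -> O
  N (position 13) -> position (13-11) mod 26 = 2 -> C
  Z (position 25) -> position (25-11) mod 26 = 14 -> O
  W (position 22) -> position (22-11) mod 26 = 11 -> L
Decrypted message: PROTOCOL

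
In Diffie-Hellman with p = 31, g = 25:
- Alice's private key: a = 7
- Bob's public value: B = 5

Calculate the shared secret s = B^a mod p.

Step 1: s = B^a mod p = 5^7 mod 31.
  5^1 mod 31 = 5
  5^2 mod 31 = (5 * 5) mod 31 = 25
  5^3 mod 31 = (25 * 5) mod 31 = 1
  5^4 mod 31 = (1 * 5) mod 31 = 5
  5^5 mod 31 = (5 * 5) mod 31 = 25
  5^6 mod 31 = (25 * 5) mod 31 = 1
  5^7 mod 31 = (1 * 5) mod 31 = 5
Result: shared secret = 5.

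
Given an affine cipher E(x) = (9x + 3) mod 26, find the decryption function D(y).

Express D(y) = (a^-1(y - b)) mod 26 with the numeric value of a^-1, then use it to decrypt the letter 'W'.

Step 1: Find a^-1, the modular inverse of 9 mod 26.
Step 2: We need 9 * a^-1 = 1 (mod 26).
Step 3: 9 * 3 = 27 = 1 * 26 + 1, so a^-1 = 3.
Step 4: D(y) = 3(y - 3) mod 26.
Step 5: Apply to 'W' (y = 22): D(22) = 3 * (22 - 3) mod 26 = 3 * 19 mod 26 = 5 -> 'F'.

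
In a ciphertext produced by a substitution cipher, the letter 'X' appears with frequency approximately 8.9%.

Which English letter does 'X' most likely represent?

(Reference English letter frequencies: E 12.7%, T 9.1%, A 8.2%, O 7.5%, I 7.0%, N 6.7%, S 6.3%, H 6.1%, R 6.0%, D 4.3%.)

Step 1: The observed frequency is 8.9%.
Step 2: Compare with English frequencies:
  E: 12.7% (difference: 3.8%)
  T: 9.1% (difference: 0.2%) <-- closest
  A: 8.2% (difference: 0.7%)
  O: 7.5% (difference: 1.4%)
  I: 7.0% (difference: 1.9%)
  N: 6.7% (difference: 2.2%)
  S: 6.3% (difference: 2.6%)
  H: 6.1% (difference: 2.8%)
  R: 6.0% (difference: 2.9%)
  D: 4.3% (difference: 4.6%)
Step 3: 'X' most likely represents 'T' (frequency 9.1%).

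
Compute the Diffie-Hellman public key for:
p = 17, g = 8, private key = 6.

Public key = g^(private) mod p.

Step 1: A = g^a mod p = 8^6 mod 17.
  8^1 mod 17 = 8
  8^2 mod 17 = (8 * 8) mod 17 = 13
  8^3 mod 17 = (13 * 8) mod 17 = 2
  8^4 mod 17 = (2 * 8) mod 17 = 16
  8^5 mod 17 = (16 * 8) mod 17 = 9
  8^6 mod 17 = (9 * 8) mod 17 = 4
Result: A = 4.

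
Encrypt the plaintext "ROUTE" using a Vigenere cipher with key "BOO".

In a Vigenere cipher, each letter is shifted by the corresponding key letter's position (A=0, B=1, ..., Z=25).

Step 1: Repeat key to match plaintext length:
  Plaintext: ROUTE
  Key:       BOOBO
Step 2: Encrypt each letter:
  R(17) + B(1) = (17+1) mod 26 = 18 = S
  O(14) + O(14) = (14+14) mod 26 = 2 = C
  U(20) + O(14) = (20+14) mod 26 = 8 = I
  T(19) + B(1) = (19+1) mod 26 = 20 = U
  E(4) + O(14) = (4+14) mod 26 = 18 = S
Ciphertext: SCIUS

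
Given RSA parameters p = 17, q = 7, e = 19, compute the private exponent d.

Step 1: n = 17 * 7 = 119.
Step 2: phi(n) = 16 * 6 = 96.
Step 3: Find d such that 19 * d = 1 (mod 96).
Step 4: d = 19^(-1) mod 96 = 91.
Verification: 19 * 91 = 1729 = 18 * 96 + 1.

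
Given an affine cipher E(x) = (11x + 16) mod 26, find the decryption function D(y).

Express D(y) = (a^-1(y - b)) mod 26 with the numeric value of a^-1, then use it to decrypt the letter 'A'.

Step 1: Find a^-1, the modular inverse of 11 mod 26.
Step 2: We need 11 * a^-1 = 1 (mod 26).
Step 3: 11 * 19 = 209 = 8 * 26 + 1, so a^-1 = 19.
Step 4: D(y) = 19(y - 16) mod 26.
Step 5: Apply to 'A' (y = 0): D(0) = 19 * (0 - 16) mod 26 = 19 * -16 mod 26 = 8 -> 'I'.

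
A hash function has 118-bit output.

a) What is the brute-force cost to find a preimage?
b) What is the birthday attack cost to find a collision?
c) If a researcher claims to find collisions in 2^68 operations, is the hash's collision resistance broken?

Step 1: Preimage resistance requires brute-force of 2^118 operations.
Step 2: Collision resistance (birthday bound) = 2^(118/2) = 2^59.
Step 3: The claimed attack costs 2^68 operations.
Step 4: Since 2^68 >= 2^59, the claimed attack is no faster than the generic birthday attack, so this does not break collision resistance.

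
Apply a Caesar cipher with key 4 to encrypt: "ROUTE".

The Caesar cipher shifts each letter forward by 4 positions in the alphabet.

Step 1: For each letter, shift forward by 4 positions (mod 26).
  R (position 17) -> position (17+4) mod 26 = 21 -> V
  O (position 14) -> position (14+4) mod 26 = 18 -> S
  U (position 20) -> position (20+4) mod 26 = 24 -> Y
  T (position 19) -> position (19+4) mod 26 = 23 -> X
  E (position 4) -> position (4+4) mod 26 = 8 -> I
Result: VSYXI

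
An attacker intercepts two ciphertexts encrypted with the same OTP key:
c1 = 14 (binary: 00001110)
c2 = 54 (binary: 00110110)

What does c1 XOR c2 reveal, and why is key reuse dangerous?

Step 1: c1 XOR c2 = (m1 XOR k) XOR (m2 XOR k).
Step 2: By XOR associativity/commutativity: = m1 XOR m2 XOR k XOR k = m1 XOR m2.
Step 3: 00001110 XOR 00110110 = 00111000 = 56.
Step 4: The key cancels out! An attacker learns m1 XOR m2 = 56, revealing the relationship between plaintexts.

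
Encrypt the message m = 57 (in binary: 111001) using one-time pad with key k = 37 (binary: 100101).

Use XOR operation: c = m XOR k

Step 1: Write out the XOR operation bit by bit:
  Message: 111001
  Key:     100101
  XOR:     011100
Step 2: Convert to decimal: 011100 = 28.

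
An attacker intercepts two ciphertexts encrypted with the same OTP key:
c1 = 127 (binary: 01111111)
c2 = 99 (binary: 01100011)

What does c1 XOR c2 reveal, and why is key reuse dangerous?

Step 1: c1 XOR c2 = (m1 XOR k) XOR (m2 XOR k).
Step 2: By XOR associativity/commutativity: = m1 XOR m2 XOR k XOR k = m1 XOR m2.
Step 3: 01111111 XOR 01100011 = 00011100 = 28.
Step 4: The key cancels out! An attacker learns m1 XOR m2 = 28, revealing the relationship between plaintexts.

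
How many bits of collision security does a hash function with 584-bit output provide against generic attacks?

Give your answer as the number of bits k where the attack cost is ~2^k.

Step 1: The hash has a 584-bit output.
Step 2: Collision resistance means it should be infeasible to find any x != y with h(x) = h(y).
By the birthday bound, a generic collision search succeeds after about sqrt(2^584) = 2^(584/2) = 2^292 evaluations.
Step 3: Security level = 292 bits.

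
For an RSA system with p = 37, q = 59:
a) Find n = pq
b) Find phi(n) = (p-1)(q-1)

Step 1: n = p * q = 37 * 59 = 2183.
Step 2: phi(n) = (p-1)(q-1) = 36 * 58 = 2088.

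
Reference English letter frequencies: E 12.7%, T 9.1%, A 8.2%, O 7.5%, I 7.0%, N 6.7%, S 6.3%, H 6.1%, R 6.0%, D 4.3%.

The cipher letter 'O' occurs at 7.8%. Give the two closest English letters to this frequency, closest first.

Step 1: Observed frequency of 'O' is 7.8%.
Step 2: Compute distances to each reference frequency and sort:
  O (7.5%): difference = 0.3% <-- BEST
  A (8.2%): difference = 0.4% <-- RUNNER-UP
  I (7.0%): difference = 0.8%
  N (6.7%): difference = 1.1%
  T (9.1%): difference = 1.3%
Step 3: Most likely is 'O' (7.5%, diff 0.3%); second most likely is 'A' (8.2%, diff 0.4%).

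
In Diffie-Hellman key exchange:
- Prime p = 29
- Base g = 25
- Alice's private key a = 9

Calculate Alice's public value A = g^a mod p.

Step 1: A = g^a mod p = 25^9 mod 29.
  25^1 mod 29 = 25
  25^2 mod 29 = (25 * 25) mod 29 = 16
  25^3 mod 29 = (16 * 25) mod 29 = 23
  25^4 mod 29 = (23 * 25) mod 29 = 24
  25^5 mod 29 = (24 * 25) mod 29 = 20
  25^6 mod 29 = (20 * 25) mod 29 = 7
  25^7 mod 29 = (7 * 25) mod 29 = 1
  25^8 mod 29 = (1 * 25) mod 29 = 25
  25^9 mod 29 = (25 * 25) mod 29 = 16
Result: A = 16.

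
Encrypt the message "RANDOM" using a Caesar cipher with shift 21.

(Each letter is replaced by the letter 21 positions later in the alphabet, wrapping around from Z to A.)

Step 1: For each letter, shift forward by 21 positions (mod 26).
  R (position 17) -> position (17+21) mod 26 = 12 -> M
  A (position 0) -> position (0+21) mod 26 = 21 -> V
  N (position 13) -> position (13+21) mod 26 = 8 -> I
  D (position 3) -> position (3+21) mod 26 = 24 -> Y
  O (position 14) -> position (14+21) mod 26 = 9 -> J
  M (position 12) -> position (12+21) mod 26 = 7 -> H
Result: MVIYJH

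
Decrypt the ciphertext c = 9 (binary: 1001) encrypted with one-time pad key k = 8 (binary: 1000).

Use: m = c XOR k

Step 1: XOR ciphertext with key:
  Ciphertext: 1001
  Key:        1000
  XOR:        0001
Step 2: Plaintext = 0001 = 1 in decimal.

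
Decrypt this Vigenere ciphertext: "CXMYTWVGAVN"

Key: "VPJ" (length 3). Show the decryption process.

Step 1: Key 'VPJ' has length 3. Extended key: VPJVPJVPJVP
Step 2: Decrypt each position:
  C(2) - V(21) = 7 = H
  X(23) - P(15) = 8 = I
  M(12) - J(9) = 3 = D
  Y(24) - V(21) = 3 = D
  T(19) - P(15) = 4 = E
  W(22) - J(9) = 13 = N
  V(21) - V(21) = 0 = A
  G(6) - P(15) = 17 = R
  A(0) - J(9) = 17 = R
  V(21) - V(21) = 0 = A
  N(13) - P(15) = 24 = Y
Plaintext: HIDDENARRAY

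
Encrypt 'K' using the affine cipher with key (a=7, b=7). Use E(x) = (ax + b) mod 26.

Step 1: Convert 'K' to number: x = 10.
Step 2: E(10) = (7 * 10 + 7) mod 26 = 77 mod 26 = 25.
Step 3: Convert 25 back to letter: Z.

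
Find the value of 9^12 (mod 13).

Step 1: Compute 9^12 mod 13 step by step, reducing modulo 13 at each step.
  9^1 mod 13 = 9
  9^2 mod 13 = (9 * 9) mod 13 = 3
  9^3 mod 13 = (3 * 9) mod 13 = 1
  9^4 mod 13 = (1 * 9) mod 13 = 9
  9^5 mod 13 = (9 * 9) mod 13 = 3
  9^6 mod 13 = (3 * 9) mod 13 = 1
  9^7 mod 13 = (1 * 9) mod 13 = 9
  9^8 mod 13 = (9 * 9) mod 13 = 3
  9^9 mod 13 = (3 * 9) mod 13 = 1
  9^10 mod 13 = (1 * 9) mod 13 = 9
  9^11 mod 13 = (9 * 9) mod 13 = 3
  9^12 mod 13 = (3 * 9) mod 13 = 1
Step 2: Result = 1.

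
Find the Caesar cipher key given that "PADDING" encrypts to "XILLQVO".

Step 1: Compare first letters: P (position 15) -> X (position 23).
Step 2: Shift = (23 - 15) mod 26 = 8.
The shift value is 8.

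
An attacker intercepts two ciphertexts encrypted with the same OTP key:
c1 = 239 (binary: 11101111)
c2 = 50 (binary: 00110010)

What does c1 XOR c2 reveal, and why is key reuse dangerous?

Step 1: c1 XOR c2 = (m1 XOR k) XOR (m2 XOR k).
Step 2: By XOR associativity/commutativity: = m1 XOR m2 XOR k XOR k = m1 XOR m2.
Step 3: 11101111 XOR 00110010 = 11011101 = 221.
Step 4: The key cancels out! An attacker learns m1 XOR m2 = 221, revealing the relationship between plaintexts.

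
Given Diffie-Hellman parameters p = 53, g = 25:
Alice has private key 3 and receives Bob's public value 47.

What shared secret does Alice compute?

Step 1: s = B^a mod p = 47^3 mod 53.
  47^1 mod 53 = 47
  47^2 mod 53 = (47 * 47) mod 53 = 36
  47^3 mod 53 = (36 * 47) mod 53 = 49
Result: shared secret = 49.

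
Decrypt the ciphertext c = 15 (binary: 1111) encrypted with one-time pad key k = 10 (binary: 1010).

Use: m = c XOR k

Step 1: XOR ciphertext with key:
  Ciphertext: 1111
  Key:        1010
  XOR:        0101
Step 2: Plaintext = 0101 = 5 in decimal.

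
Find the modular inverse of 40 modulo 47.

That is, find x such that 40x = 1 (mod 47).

Step 1: We need x such that 40 * x = 1 (mod 47).
Step 2: Using the extended Euclidean algorithm or trial:
  40 * 20 = 800 = 17 * 47 + 1.
Step 3: Since 800 mod 47 = 1, the inverse is x = 20.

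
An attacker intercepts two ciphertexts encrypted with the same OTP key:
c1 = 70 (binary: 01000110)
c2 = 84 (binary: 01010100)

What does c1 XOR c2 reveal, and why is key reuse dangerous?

Step 1: c1 XOR c2 = (m1 XOR k) XOR (m2 XOR k).
Step 2: By XOR associativity/commutativity: = m1 XOR m2 XOR k XOR k = m1 XOR m2.
Step 3: 01000110 XOR 01010100 = 00010010 = 18.
Step 4: The key cancels out! An attacker learns m1 XOR m2 = 18, revealing the relationship between plaintexts.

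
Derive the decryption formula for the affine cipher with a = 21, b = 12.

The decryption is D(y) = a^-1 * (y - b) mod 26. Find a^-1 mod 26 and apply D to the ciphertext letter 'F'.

Step 1: Find a^-1, the modular inverse of 21 mod 26.
Step 2: We need 21 * a^-1 = 1 (mod 26).
Step 3: 21 * 5 = 105 = 4 * 26 + 1, so a^-1 = 5.
Step 4: D(y) = 5(y - 12) mod 26.
Step 5: Apply to 'F' (y = 5): D(5) = 5 * (5 - 12) mod 26 = 5 * -7 mod 26 = 17 -> 'R'.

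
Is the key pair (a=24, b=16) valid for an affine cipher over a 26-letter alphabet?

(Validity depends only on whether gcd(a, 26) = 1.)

Step 1: Compute gcd(24, 26).
Step 2: gcd(24, 26) = 2.
Since gcd = 2 != 1, 24 shares a common factor with 26, so it cannot be used.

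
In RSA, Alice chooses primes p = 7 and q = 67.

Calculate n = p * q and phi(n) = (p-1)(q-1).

Step 1: n = p * q = 7 * 67 = 469.
Step 2: phi(n) = (p-1)(q-1) = 6 * 66 = 396.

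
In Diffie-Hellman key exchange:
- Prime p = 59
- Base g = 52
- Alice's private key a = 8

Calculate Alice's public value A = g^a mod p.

Step 1: A = g^a mod p = 52^8 mod 59.
  52^1 mod 59 = 52
  52^2 mod 59 = (52 * 52) mod 59 = 49
  52^3 mod 59 = (49 * 52) mod 59 = 11
  52^4 mod 59 = (11 * 52) mod 59 = 41
  52^5 mod 59 = (41 * 52) mod 59 = 8
  52^6 mod 59 = (8 * 52) mod 59 = 3
  52^7 mod 59 = (3 * 52) mod 59 = 38
  52^8 mod 59 = (38 * 52) mod 59 = 29
Result: A = 29.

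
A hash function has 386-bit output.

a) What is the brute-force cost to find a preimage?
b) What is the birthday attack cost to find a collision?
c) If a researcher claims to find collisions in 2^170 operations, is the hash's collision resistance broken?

Step 1: Preimage resistance requires brute-force of 2^386 operations.
Step 2: Collision resistance (birthday bound) = 2^(386/2) = 2^193.
Step 3: The claimed attack costs 2^170 operations.
Step 4: Since 2^170 < 2^193, the claimed attack beats the generic birthday bound, so collision resistance is broken.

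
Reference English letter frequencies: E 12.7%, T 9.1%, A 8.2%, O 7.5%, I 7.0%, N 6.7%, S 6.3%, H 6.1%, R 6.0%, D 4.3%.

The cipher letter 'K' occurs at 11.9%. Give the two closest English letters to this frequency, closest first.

Step 1: Observed frequency of 'K' is 11.9%.
Step 2: Compute distances to each reference frequency and sort:
  E (12.7%): difference = 0.8% <-- BEST
  T (9.1%): difference = 2.8% <-- RUNNER-UP
  A (8.2%): difference = 3.7%
  O (7.5%): difference = 4.4%
  I (7.0%): difference = 4.9%
Step 3: Most likely is 'E' (12.7%, diff 0.8%); second most likely is 'T' (9.1%, diff 2.8%).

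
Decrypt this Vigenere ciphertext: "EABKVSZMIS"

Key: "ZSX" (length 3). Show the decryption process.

Step 1: Key 'ZSX' has length 3. Extended key: ZSXZSXZSXZ
Step 2: Decrypt each position:
  E(4) - Z(25) = 5 = F
  A(0) - S(18) = 8 = I
  B(1) - X(23) = 4 = E
  K(10) - Z(25) = 11 = L
  V(21) - S(18) = 3 = D
  S(18) - X(23) = 21 = V
  Z(25) - Z(25) = 0 = A
  M(12) - S(18) = 20 = U
  I(8) - X(23) = 11 = L
  S(18) - Z(25) = 19 = T
Plaintext: FIELDVAULT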